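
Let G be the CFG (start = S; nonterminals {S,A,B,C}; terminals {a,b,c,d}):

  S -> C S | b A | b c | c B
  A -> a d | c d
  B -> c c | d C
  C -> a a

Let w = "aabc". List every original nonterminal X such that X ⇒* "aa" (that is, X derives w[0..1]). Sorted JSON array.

CNF form of G:
  S -> C S | T2 B | T3 A | T3 T2
  A -> T0 T1 | T2 T1
  B -> T1 C | T2 T2
  C -> T0 T0
  T0 -> a
  T1 -> d
  T2 -> c
  T3 -> b

CYK fill — only the sub-triangle for w[0..1]:
  T[0,0] 'a' = {T0}  orig:{}
  T[1,1] 'a' = {T0}  orig:{}
  T[0,1] 'aa' = {C}

Original NTs in T[0,1] deriving "aa": ["C"]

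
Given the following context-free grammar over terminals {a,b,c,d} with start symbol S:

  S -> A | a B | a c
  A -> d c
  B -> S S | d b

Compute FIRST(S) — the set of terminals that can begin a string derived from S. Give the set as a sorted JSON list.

FIRST sets, iterate to fixpoint:
iter 1:
  A via A→d c: +{d}
  B via B→d b: +{d}
  S via S→A: +{d}
  S via S→a B: +{a}
  S: {a,d}  A: {d}  B: {d}
iter 2:
  B via B→S S: +{a}
  S: {a,d}  A: {d}  B: {a,d}
iter 3: (stable)
  S: {a,d}  A: {d}  B: {a,d}

FIRST(S) = ["a", "d"]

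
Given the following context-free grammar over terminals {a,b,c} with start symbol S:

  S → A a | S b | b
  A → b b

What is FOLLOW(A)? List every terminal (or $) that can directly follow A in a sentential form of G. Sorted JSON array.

Compute FIRST by fixpoint:
iter 1:
  A via A→b b: +{b}
  S via S→A a: +{b}
  FIRST[S]={b}  FIRST[A]={b}
iter 2: (no change)
  FIRST[S]={b}  FIRST[A]={b}

FOLLOW sets:
seed FOLLOW(S) with $
round 1:
  S→A a: FOLLOW(A) ⊇ FIRST(a) = {a}; new: +{a}
  S→S b: FOLLOW(S) ⊇ FIRST(b) = {b}; new: +{b}
  FOLLOW[S]={$,b}  FOLLOW[A]={a}
round 2: (stable)
  FOLLOW[S]={$,b}  FOLLOW[A]={a}

FOLLOW(A) = ["a"]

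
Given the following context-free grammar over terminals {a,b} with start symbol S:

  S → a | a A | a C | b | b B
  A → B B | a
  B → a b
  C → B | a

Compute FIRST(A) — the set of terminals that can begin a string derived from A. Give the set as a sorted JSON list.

FIRST iteration:
pass 1:
  A via A→a: +{a}
  B via B→a b: +{a}
  C via C→B: +{a}
  S via S→a: +{a}
  S via S→b: +{b}
  S: {a,b}  A: {a}  B: {a}  C: {a}
pass 2: (stable)
  S: {a,b}  A: {a}  B: {a}  C: {a}

FIRST(A) = ["a"]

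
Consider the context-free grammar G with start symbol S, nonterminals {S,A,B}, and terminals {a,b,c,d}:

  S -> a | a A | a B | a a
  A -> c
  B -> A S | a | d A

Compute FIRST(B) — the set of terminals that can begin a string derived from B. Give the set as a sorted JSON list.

Compute FIRST by fixpoint:
[1]
  A via A→c: +{c}
  B via B→A S: +{c}
  B via B→a: +{a}
  B via B→d A: +{d}
  S via S→a: +{a}
  FIRST[S]={a}  FIRST[A]={c}  FIRST[B]={a,c,d}
[2] (no change)
  FIRST[S]={a}  FIRST[A]={c}  FIRST[B]={a,c,d}

FIRST(B) = ["a", "c", "d"]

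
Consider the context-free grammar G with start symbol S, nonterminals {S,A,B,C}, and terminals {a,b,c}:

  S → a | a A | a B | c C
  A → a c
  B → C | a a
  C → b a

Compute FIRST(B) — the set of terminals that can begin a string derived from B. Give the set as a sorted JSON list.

FIRST iteration:
round 1:
  A via A→a c: +{a}
  B via B→a a: +{a}
  C via C→b a: +{b}
  S via S→a: +{a}
  S via S→c C: +{c}
  FIRST[S]={a,c}  FIRST[A]={a}  FIRST[B]={a}  FIRST[C]={b}
round 2:
  B via B→C: +{b}
  FIRST[S]={a,c}  FIRST[A]={a}  FIRST[B]={a,b}  FIRST[C]={b}
round 3: done
  FIRST[S]={a,c}  FIRST[A]={a}  FIRST[B]={a,b}  FIRST[C]={b}

FIRST(B) = ["a", "b"]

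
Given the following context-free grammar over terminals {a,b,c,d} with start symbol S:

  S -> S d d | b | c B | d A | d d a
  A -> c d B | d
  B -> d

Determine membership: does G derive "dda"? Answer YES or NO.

CNF form of G:
  S -> S X4 | T0 B | T1 A | T1 X5 | b
  A -> T0 X3 | d
  B -> d
  T0 -> c
  T1 -> d
  T2 -> a
  X3 -> T1 B
  X4 -> T1 T1
  X5 -> T1 T2

CYK table (by increasing span):
  T[0,0] 'd' = {A,B,T1}  orig:{A,B}
  T[1,1] 'd' = {A,B,T1}  orig:{A,B}
  T[2,2] 'a' = {T2}  orig:{}
  T[0,1] 'dd' = {S,X3,X4}  orig:{S}
  T[1,2] 'da' = {X5}  orig:{}
  T[0,2] 'dda' = {S}

S ∈ T[0,2] ⇒ YES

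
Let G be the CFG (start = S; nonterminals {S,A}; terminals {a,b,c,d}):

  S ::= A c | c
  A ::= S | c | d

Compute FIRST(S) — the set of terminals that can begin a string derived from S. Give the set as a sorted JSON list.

FIRST sets, iterate to fixpoint:
iter 1:
  A via A→c: +{c}
  A via A→d: +{d}
  S via S→A c: +{c,d}
  FIRST(S)={c,d}  FIRST(A)={c,d}
iter 2: — fixpoint
  FIRST(S)={c,d}  FIRST(A)={c,d}

FIRST(S) = ["c", "d"]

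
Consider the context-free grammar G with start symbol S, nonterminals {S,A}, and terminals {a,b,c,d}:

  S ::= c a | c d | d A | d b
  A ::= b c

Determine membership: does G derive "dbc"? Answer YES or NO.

Convert to CNF:
  S -> T1 T2 | T1 T3 | T3 A | T3 T0
  A -> T0 T1
  T0 -> b
  T1 -> c
  T2 -> a
  T3 -> d

CYK fill:
  [0..0]={T3}  "d"  orig:{}
  [1..1]={T0}  "b"  orig:{}
  [2..2]={T1}  "c"  orig:{}
  [0..1]={S}  "db"
  [1..2]={A}  "bc"
  [0..2]={S}  "dbc"

S ∈ T[0,2] ⇒ YES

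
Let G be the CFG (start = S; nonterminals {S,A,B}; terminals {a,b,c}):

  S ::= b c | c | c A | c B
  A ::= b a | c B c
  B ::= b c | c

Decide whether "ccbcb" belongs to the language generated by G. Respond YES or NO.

Convert to CNF:
  S -> T0 T2 | T2 A | T2 B | c
  A -> T0 T1 | T2 X3
  B -> T0 T2 | c
  T0 -> b
  T1 -> a
  T2 -> c
  X3 -> B T2

CYK fill:
  cell(0,0) c: {B,S,T2}  orig:{B,S}
  cell(1,1) c: {B,S,T2}  orig:{B,S}
  cell(2,2) b: {T0}  orig:{}
  cell(3,3) c: {B,S,T2}  orig:{B,S}
  cell(4,4) b: {T0}  orig:{}
  cell(0,1) cc: {S,X3}  orig:{S}
  cell(1,2) cb: ∅
  cell(2,3) bc: {B,S}
  cell(3,4) cb: ∅
  cell(0,2) ccb: ∅
  cell(1,3) cbc: {S}
  cell(2,4) bcb: ∅
  cell(0,3) ccbc: ∅
  cell(1,4) cbcb: ∅
  cell(0,4) ccbcb: ∅

S ∉ T[0,4] ⇒ NO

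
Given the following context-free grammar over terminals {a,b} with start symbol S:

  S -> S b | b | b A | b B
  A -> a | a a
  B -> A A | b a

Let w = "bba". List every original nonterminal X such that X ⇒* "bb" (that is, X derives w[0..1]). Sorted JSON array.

Convert to CNF:
  S -> S T1 | T1 A | T1 B | b
  A -> T0 T0 | a
  B -> A A | T1 T0
  T0 -> a
  T1 -> b

CYK fill (cells [i..j] with 0 ≤ i ≤ j ≤ 1 only):
  [0..0]={S,T1}  "b"  orig:{S}
  [1..1]={S,T1}  "b"  orig:{S}
  [0..1]={S}  "bb"

Original NTs in T[0,1] deriving "bb": ["S"]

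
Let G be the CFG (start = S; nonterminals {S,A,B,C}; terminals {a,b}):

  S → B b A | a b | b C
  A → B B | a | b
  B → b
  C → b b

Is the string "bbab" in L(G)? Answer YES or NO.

Convert to CNF:
  S -> B X2 | T0 C | T1 T0
  A -> B B | a | b
  B -> b
  C -> T0 T0
  T0 -> b
  T1 -> a
  X2 -> T0 A

Fill CYK table bottom-up:
  T[0,0] 'b' = {A,B,T0}  orig:{A,B}
  T[1,1] 'b' = {A,B,T0}  orig:{A,B}
  T[2,2] 'a' = {A,T1}  orig:{A}
  T[3,3] 'b' = {A,B,T0}  orig:{A,B}
  T[0,1] 'bb' = {A,C,X2}  orig:{A,C}
  T[1,2] 'ba' = {X2}  orig:{}
  T[2,3] 'ab' = {S}
  T[0,2] 'bba' = {S}
  T[1,3] 'bab' = ∅
  T[0,3] 'bbab' = ∅

S ∉ T[0,3] ⇒ NO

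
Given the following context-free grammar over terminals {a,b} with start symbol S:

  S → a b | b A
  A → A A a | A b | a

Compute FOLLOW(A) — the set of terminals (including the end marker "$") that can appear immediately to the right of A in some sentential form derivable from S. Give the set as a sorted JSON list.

FIRST sets, iterate to fixpoint:
pass 1:
  A via A→a: +{a}
  S via S→a b: +{a}
  S via S→b A: +{b}
  FIRST(S)={a,b}  FIRST(A)={a}
pass 2: (no change)
  FIRST(S)={a,b}  FIRST(A)={a}

FOLLOW iteration:
seed FOLLOW(S) with $
round 1:
  A→A A a: FOLLOW(A) ⊇ FIRST(A) = {a}; new: +{a}
  A→A b: FOLLOW(A) ⊇ FIRST(b) = {b}; new: +{b}
  S→b A: FOLLOW(A) ⊇ FOLLOW(S) ⊇ {$}; new: +{$}
  FOLLOW(S)={$}  FOLLOW(A)={$,a,b}
round 2: (no change)
  FOLLOW(S)={$}  FOLLOW(A)={$,a,b}

FOLLOW(A) = ["$", "a", "b"]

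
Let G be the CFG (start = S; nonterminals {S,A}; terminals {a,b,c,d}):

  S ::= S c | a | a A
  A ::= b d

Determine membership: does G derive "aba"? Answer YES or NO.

CNF form of G:
  S -> S T2 | T3 A | a
  A -> T0 T1
  T0 -> b
  T1 -> d
  T2 -> c
  T3 -> a

CYK table (by increasing span):
  T[0,0] 'a' = {S,T3}  orig:{S}
  T[1,1] 'b' = {T0}  orig:{}
  T[2,2] 'a' = {S,T3}  orig:{S}
  T[0,1] 'ab' = ∅
  T[1,2] 'ba' = ∅
  T[0,2] 'aba' = ∅

S ∉ T[0,2] ⇒ NO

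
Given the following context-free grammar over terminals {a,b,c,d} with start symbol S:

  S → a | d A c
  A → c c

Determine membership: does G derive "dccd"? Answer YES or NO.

CNF form of G:
  S -> T1 X2 | a
  A -> T0 T0
  T0 -> c
  T1 -> d
  X2 -> A T0

Fill CYK table bottom-up:
  cell(0,0) d: {T1}  orig:{}
  cell(1,1) c: {T0}  orig:{}
  cell(2,2) c: {T0}  orig:{}
  cell(3,3) d: {T1}  orig:{}
  cell(0,1) dc: ∅
  cell(1,2) cc: {A}
  cell(2,3) cd: ∅
  cell(0,2) dcc: ∅
  cell(1,3) ccd: ∅
  cell(0,3) dccd: ∅

S ∉ T[0,3] ⇒ NO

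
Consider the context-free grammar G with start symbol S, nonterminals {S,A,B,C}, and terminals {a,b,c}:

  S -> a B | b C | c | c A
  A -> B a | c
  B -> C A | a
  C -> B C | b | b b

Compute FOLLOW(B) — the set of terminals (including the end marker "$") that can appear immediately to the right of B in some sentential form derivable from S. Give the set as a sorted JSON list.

FIRST iteration:
pass 1:
  A via A→c: +{c}
  B via B→a: +{a}
  C via C→B C: +{a}
  C via C→b: +{b}
  S via S→a B: +{a}
  S via S→b C: +{b}
  S via S→c: +{c}
  FIRST[S]={a,b,c}  FIRST[A]={c}  FIRST[B]={a}  FIRST[C]={a,b}
pass 2:
  A via A→B a: +{a}
  B via B→C A: +{b}
  FIRST[S]={a,b,c}  FIRST[A]={a,c}  FIRST[B]={a,b}  FIRST[C]={a,b}
pass 3:
  A via A→B a: +{b}
  FIRST[S]={a,b,c}  FIRST[A]={a,b,c}  FIRST[B]={a,b}  FIRST[C]={a,b}
pass 4: (no change)
  FIRST[S]={a,b,c}  FIRST[A]={a,b,c}  FIRST[B]={a,b}  FIRST[C]={a,b}

FOLLOW iteration:
initialize: $ ∈ FOLLOW(S)
round 1:
  A→B a: FOLLOW(B) ⊇ FIRST(a) = {a}; new: +{a}
  B→C A: FOLLOW(C) ⊇ FIRST(A) = {a,b,c}; new: +{a,b,c}
  B→C A: FOLLOW(A) ⊇ FOLLOW(B) ⊇ {a}; new: +{a}
  C→B C: FOLLOW(B) ⊇ FIRST(C) = {a,b}; new: +{b}
  S→a B: FOLLOW(B) ⊇ FOLLOW(S) ⊇ {$}; new: +{$}
  S→b C: FOLLOW(C) ⊇ FOLLOW(S) ⊇ {$}; new: +{$}
  S→c A: FOLLOW(A) ⊇ FOLLOW(S) ⊇ {$}; new: +{$}
  S: {$}  A: {$,a}  B: {$,a,b}  C: {$,a,b,c}
round 2:
  B→C A: FOLLOW(A) ⊇ FOLLOW(B) ⊇ {$,a,b}; new: +{b}
  S: {$}  A: {$,a,b}  B: {$,a,b}  C: {$,a,b,c}
round 3: — fixpoint
  S: {$}  A: {$,a,b}  B: {$,a,b}  C: {$,a,b,c}

FOLLOW(B) = ["$", "a", "b"]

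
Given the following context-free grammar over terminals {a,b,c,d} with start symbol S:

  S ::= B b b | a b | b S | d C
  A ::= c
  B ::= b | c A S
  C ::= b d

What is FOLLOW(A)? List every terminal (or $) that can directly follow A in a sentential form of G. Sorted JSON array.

FIRST sets, iterate to fixpoint:
round 1:
  A via A→c: +{c}
  B via B→b: +{b}
  B via B→c A S: +{c}
  C via C→b d: +{b}
  S via S→B b b: +{b,c}
  S via S→a b: +{a}
  S via S→d C: +{d}
  FIRST(S)={a,b,c,d}  FIRST(A)={c}  FIRST(B)={b,c}  FIRST(C)={b}
round 2: (no change)
  FIRST(S)={a,b,c,d}  FIRST(A)={c}  FIRST(B)={b,c}  FIRST(C)={b}

FOLLOW sets:
FOLLOW(S) := {$}
pass 1:
  B→c A S: FOLLOW(A) ⊇ FIRST(S) = {a,b,c,d}; new: +{a,b,c,d}
  S→B b b: FOLLOW(B) ⊇ FIRST(b) = {b}; new: +{b}
  S→d C: FOLLOW(C) ⊇ FOLLOW(S) ⊇ {$}; new: +{$}
  FOLLOW[S]={$}  FOLLOW[A]={a,b,c,d}  FOLLOW[B]={b}  FOLLOW[C]={$}
pass 2:
  B→c A S: FOLLOW(S) ⊇ FOLLOW(B) ⊇ {b}; new: +{b}
  S→d C: FOLLOW(C) ⊇ FOLLOW(S) ⊇ {$,b}; new: +{b}
  FOLLOW[S]={$,b}  FOLLOW[A]={a,b,c,d}  FOLLOW[B]={b}  FOLLOW[C]={$,b}
pass 3: (stable)
  FOLLOW[S]={$,b}  FOLLOW[A]={a,b,c,d}  FOLLOW[B]={b}  FOLLOW[C]={$,b}

FOLLOW(A) = ["a", "b", "c", "d"]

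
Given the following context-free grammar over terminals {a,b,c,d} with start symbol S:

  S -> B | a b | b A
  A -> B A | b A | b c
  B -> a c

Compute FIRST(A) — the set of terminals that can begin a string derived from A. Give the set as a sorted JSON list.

Compute FIRST by fixpoint:
pass 1:
  A via A→b A: +{b}
  B via B→a c: +{a}
  S via S→B: +{a}
  S via S→b A: +{b}
  S: {a,b}  A: {b}  B: {a}
pass 2:
  A via A→B A: +{a}
  S: {a,b}  A: {a,b}  B: {a}
pass 3: — fixpoint
  S: {a,b}  A: {a,b}  B: {a}

FIRST(A) = ["a", "b"]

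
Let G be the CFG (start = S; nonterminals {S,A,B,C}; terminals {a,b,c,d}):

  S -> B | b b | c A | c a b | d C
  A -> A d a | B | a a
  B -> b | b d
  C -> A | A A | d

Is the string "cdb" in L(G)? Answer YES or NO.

Convert to CNF:
  S -> T0 C | T2 T0 | T2 T2 | T3 A | T3 X6 | b
  A -> A X4 | T1 T1 | T2 T0 | b
  B -> T2 T0 | b
  C -> A A | A X5 | T1 T1 | T2 T0 | b | d
  T0 -> d
  T1 -> a
  T2 -> b
  T3 -> c
  X4 -> T0 T1
  X5 -> T0 T1
  X6 -> T1 T2

CYK fill:
  T[0,0] 'c' = {T3}  orig:{}
  T[1,1] 'd' = {C,T0}  orig:{C}
  T[2,2] 'b' = {A,B,C,S,T2}  orig:{A,B,C,S}
  T[0,1] 'cd' = ∅
  T[1,2] 'db' = {S}
  T[0,2] 'cdb' = ∅

S ∉ T[0,2] ⇒ NO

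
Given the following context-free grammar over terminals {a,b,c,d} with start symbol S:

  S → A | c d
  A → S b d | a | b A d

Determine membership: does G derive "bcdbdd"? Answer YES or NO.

CNF form of G:
  S -> S X5 | T0 X6 | T2 T1 | a
  A -> S X3 | T0 X4 | a
  T0 -> b
  T1 -> d
  T2 -> c
  X3 -> T0 T1
  X4 -> A T1
  X5 -> T0 T1
  X6 -> A T1

CYK table (by increasing span):
  T[0,0] 'b' = {T0}  orig:{}
  T[1,1] 'c' = {T2}  orig:{}
  T[2,2] 'd' = {T1}  orig:{}
  T[3,3] 'b' = {T0}  orig:{}
  T[4,4] 'd' = {T1}  orig:{}
  T[5,5] 'd' = {T1}  orig:{}
  T[0,1] 'bc' = ∅
  T[1,2] 'cd' = {S}
  T[2,3] 'db' = ∅
  T[3,4] 'bd' = {X3,X5}  orig:{}
  T[4,5] 'dd' = ∅
  T[0,2] 'bcd' = ∅
  T[1,3] 'cdb' = ∅
  T[2,4] 'dbd' = ∅
  T[3,5] 'bdd' = ∅
  T[0,3] 'bcdb' = ∅
  T[1,4] 'cdbd' = {A,S}
  T[2,5] 'dbdd' = ∅
  T[0,4] 'bcdbd' = ∅
  T[1,5] 'cdbdd' = {X4,X6}  orig:{}
  T[0,5] 'bcdbdd' = {A,S}

S ∈ T[0,5] ⇒ YES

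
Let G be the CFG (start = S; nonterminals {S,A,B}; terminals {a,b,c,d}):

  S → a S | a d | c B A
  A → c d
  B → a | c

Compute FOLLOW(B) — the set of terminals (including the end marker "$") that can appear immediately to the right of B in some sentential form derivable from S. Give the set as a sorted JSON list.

FIRST sets, iterate to fixpoint:
pass 1:
  A via A→c d: +{c}
  B via B→a: +{a}
  B via B→c: +{c}
  S via S→a S: +{a}
  S via S→c B A: +{c}
  S: {a,c}  A: {c}  B: {a,c}
pass 2: (no change)
  S: {a,c}  A: {c}  B: {a,c}

FOLLOW sets:
initialize: $ ∈ FOLLOW(S)
pass 1:
  S→c B A: FOLLOW(B) ⊇ FIRST(A) = {c}; new: +{c}
  S→c B A: FOLLOW(A) ⊇ FOLLOW(S) ⊇ {$}; new: +{$}
  S: {$}  A: {$}  B: {c}
pass 2: — fixpoint
  S: {$}  A: {$}  B: {c}

FOLLOW(B) = ["c"]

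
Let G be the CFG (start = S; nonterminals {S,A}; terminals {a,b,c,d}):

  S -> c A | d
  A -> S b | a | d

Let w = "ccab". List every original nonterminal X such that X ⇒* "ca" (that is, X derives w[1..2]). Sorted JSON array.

CNF form of G:
  S -> T1 A | d
  A -> S T0 | a | d
  T0 -> b
  T1 -> c

CYK fill (cells [i..j] with 1 ≤ i ≤ j ≤ 2 only):
  T[1,1] 'c' = {T1}  orig:{}
  T[2,2] 'a' = {A}
  T[1,2] 'ca' = {S}

Original NTs in T[1,2] deriving "ca": ["S"]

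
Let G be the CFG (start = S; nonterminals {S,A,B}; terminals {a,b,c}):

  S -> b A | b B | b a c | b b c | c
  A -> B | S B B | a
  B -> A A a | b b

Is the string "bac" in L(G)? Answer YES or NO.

CNF form of G:
  S -> T1 A | T1 B | T1 X6 | T1 X7 | c
  A -> A X3 | S X4 | T1 T1 | a
  B -> A X5 | T1 T1
  T0 -> a
  T1 -> b
  T2 -> c
  X3 -> A T0
  X4 -> B B
  X5 -> A T0
  X6 -> T0 T2
  X7 -> T1 T2

CYK table (by increasing span):
  [0..0]={T1}  "b"  orig:{}
  [1..1]={A,T0}  "a"  orig:{A}
  [2..2]={S,T2}  "c"  orig:{S}
  [0..1]={S}  "ba"
  [1..2]={X6}  "ac"  orig:{}
  [0..2]={S}  "bac"

S ∈ T[0,2] ⇒ YES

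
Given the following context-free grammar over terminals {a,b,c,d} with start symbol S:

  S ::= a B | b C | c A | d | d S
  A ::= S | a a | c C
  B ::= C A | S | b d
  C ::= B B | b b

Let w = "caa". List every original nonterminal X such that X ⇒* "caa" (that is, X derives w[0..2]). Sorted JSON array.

CNF form of G:
  S -> T0 B | T1 C | T2 A | T3 S | d
  A -> T0 B | T0 T0 | T1 C | T2 A | T2 C | T3 S | d
  B -> C A | T0 B | T1 C | T1 T3 | T2 A | T3 S | d
  C -> B B | T1 T1
  T0 -> a
  T1 -> b
  T2 -> c
  T3 -> d

CYK fill (cells [i..j] with 0 ≤ i ≤ j ≤ 2 only):
  cell(0,0) c: {T2}  orig:{}
  cell(1,1) a: {T0}  orig:{}
  cell(2,2) a: {T0}  orig:{}
  cell(0,1) ca: ∅
  cell(1,2) aa: {A}
  cell(0,2) caa: {A,B,S}

Original NTs in T[0,2] deriving "caa": ["A", "B", "S"]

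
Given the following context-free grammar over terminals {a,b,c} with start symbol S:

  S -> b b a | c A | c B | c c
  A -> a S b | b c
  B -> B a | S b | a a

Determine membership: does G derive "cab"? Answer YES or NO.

Convert to CNF:
  S -> T1 X4 | T2 A | T2 B | T2 T2
  A -> T0 X3 | T1 T2
  B -> B T0 | S T1 | T0 T0
  T0 -> a
  T1 -> b
  T2 -> c
  X3 -> S T1
  X4 -> T1 T0

Fill CYK table bottom-up:
  T[0,0] 'c' = {T2}  orig:{}
  T[1,1] 'a' = {T0}  orig:{}
  T[2,2] 'b' = {T1}  orig:{}
  T[0,1] 'ca' = ∅
  T[1,2] 'ab' = ∅
  T[0,2] 'cab' = ∅

S ∉ T[0,2] ⇒ NO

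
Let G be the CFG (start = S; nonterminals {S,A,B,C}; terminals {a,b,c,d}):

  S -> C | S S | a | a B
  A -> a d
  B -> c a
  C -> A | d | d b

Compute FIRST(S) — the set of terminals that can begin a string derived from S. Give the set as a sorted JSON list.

FIRST sets, iterate to fixpoint:
[1]
  A via A→a d: +{a}
  B via B→c a: +{c}
  C via C→A: +{a}
  C via C→d: +{d}
  S via S→C: +{a,d}
  FIRST(S)={a,d}  FIRST(A)={a}  FIRST(B)={c}  FIRST(C)={a,d}
[2] (no change)
  FIRST(S)={a,d}  FIRST(A)={a}  FIRST(B)={c}  FIRST(C)={a,d}

FIRST(S) = ["a", "d"]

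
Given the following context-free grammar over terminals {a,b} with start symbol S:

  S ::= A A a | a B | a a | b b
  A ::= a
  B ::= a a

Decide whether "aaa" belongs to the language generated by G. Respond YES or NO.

Convert to CNF:
  S -> A X2 | T0 B | T0 T0 | T1 T1
  A -> a
  B -> T0 T0
  T0 -> a
  T1 -> b
  X2 -> A T0

Fill CYK table bottom-up:
  cell(0,0) a: {A,T0}  orig:{A}
  cell(1,1) a: {A,T0}  orig:{A}
  cell(2,2) a: {A,T0}  orig:{A}
  cell(0,1) aa: {B,S,X2}  orig:{B,S}
  cell(1,2) aa: {B,S,X2}  orig:{B,S}
  cell(0,2) aaa: {S}

S ∈ T[0,2] ⇒ YES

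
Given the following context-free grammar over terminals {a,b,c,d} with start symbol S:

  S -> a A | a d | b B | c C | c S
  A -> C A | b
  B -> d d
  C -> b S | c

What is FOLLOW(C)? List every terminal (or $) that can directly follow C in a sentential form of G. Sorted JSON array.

FIRST sets, iterate to fixpoint:
[1]
  A via A→b: +{b}
  B via B→d d: +{d}
  C via C→b S: +{b}
  C via C→c: +{c}
  S via S→a A: +{a}
  S via S→b B: +{b}
  S via S→c C: +{c}
  FIRST(S)={a,b,c}  FIRST(A)={b}  FIRST(B)={d}  FIRST(C)={b,c}
[2]
  A via A→C A: +{c}
  FIRST(S)={a,b,c}  FIRST(A)={b,c}  FIRST(B)={d}  FIRST(C)={b,c}
[3] (stable)
  FIRST(S)={a,b,c}  FIRST(A)={b,c}  FIRST(B)={d}  FIRST(C)={b,c}

FOLLOW sets:
seed FOLLOW(S) with $
pass 1:
  A→C A: FOLLOW(C) ⊇ FIRST(A) = {b,c}; new: +{b,c}
  C→b S: FOLLOW(S) ⊇ FOLLOW(C) ⊇ {b,c}; new: +{b,c}
  S→a A: FOLLOW(A) ⊇ FOLLOW(S) ⊇ {$,b,c}; new: +{$,b,c}
  S→b B: FOLLOW(B) ⊇ FOLLOW(S) ⊇ {$,b,c}; new: +{$,b,c}
  S→c C: FOLLOW(C) ⊇ FOLLOW(S) ⊇ {$,b,c}; new: +{$}
  S: {$,b,c}  A: {$,b,c}  B: {$,b,c}  C: {$,b,c}
pass 2: done
  S: {$,b,c}  A: {$,b,c}  B: {$,b,c}  C: {$,b,c}

FOLLOW(C) = ["$", "b", "c"]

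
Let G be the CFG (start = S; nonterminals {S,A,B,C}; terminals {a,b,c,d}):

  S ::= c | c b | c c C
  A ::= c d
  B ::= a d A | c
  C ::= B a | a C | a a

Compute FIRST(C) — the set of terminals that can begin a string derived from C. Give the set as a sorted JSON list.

Compute FIRST by fixpoint:
round 1:
  A via A→c d: +{c}
  B via B→a d A: +{a}
  B via B→c: +{c}
  C via C→B a: +{a,c}
  S via S→c: +{c}
  FIRST[S]={c}  FIRST[A]={c}  FIRST[B]={a,c}  FIRST[C]={a,c}
round 2: done
  FIRST[S]={c}  FIRST[A]={c}  FIRST[B]={a,c}  FIRST[C]={a,c}

FIRST(C) = ["a", "c"]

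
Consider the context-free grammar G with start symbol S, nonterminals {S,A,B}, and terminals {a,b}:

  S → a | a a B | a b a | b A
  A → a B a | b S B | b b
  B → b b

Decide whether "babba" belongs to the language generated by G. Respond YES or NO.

Convert to CNF:
  S -> T0 X4 | T0 X5 | T1 A | a
  A -> T0 X2 | T1 T1 | T1 X3
  B -> T1 T1
  T0 -> a
  T1 -> b
  X2 -> B T0
  X3 -> S B
  X4 -> T0 B
  X5 -> T1 T0

CYK fill:
  cell(0,0) b: {T1}  orig:{}
  cell(1,1) a: {S,T0}  orig:{S}
  cell(2,2) b: {T1}  orig:{}
  cell(3,3) b: {T1}  orig:{}
  cell(4,4) a: {S,T0}  orig:{S}
  cell(0,1) ba: {X5}  orig:{}
  cell(1,2) ab: ∅
  cell(2,3) bb: {A,B}
  cell(3,4) ba: {X5}  orig:{}
  cell(0,2) bab: ∅
  cell(1,3) abb: {X3,X4}  orig:{}
  cell(2,4) bba: {X2}  orig:{}
  cell(0,3) babb: {A}
  cell(1,4) abba: {A}
  cell(0,4) babba: {S}

S ∈ T[0,4] ⇒ YES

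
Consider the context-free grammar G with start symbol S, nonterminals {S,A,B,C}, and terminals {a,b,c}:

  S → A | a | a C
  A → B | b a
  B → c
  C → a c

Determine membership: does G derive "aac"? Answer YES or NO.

CNF form of G:
  S -> T0 T1 | T1 C | a | c
  A -> T0 T1 | c
  B -> c
  C -> T1 T2
  T0 -> b
  T1 -> a
  T2 -> c

CYK table (by increasing span):
  cell(0,0) a: {S,T1}  orig:{S}
  cell(1,1) a: {S,T1}  orig:{S}
  cell(2,2) c: {A,B,S,T2}  orig:{A,B,S}
  cell(0,1) aa: ∅
  cell(1,2) ac: {C}
  cell(0,2) aac: {S}

S ∈ T[0,2] ⇒ YES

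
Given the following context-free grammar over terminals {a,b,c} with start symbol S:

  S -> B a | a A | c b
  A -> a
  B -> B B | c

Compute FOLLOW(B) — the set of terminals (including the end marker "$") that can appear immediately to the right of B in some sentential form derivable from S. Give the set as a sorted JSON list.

FIRST iteration:
round 1:
  A via A→a: +{a}
  B via B→c: +{c}
  S via S→B a: +{c}
  S via S→a A: +{a}
  FIRST[S]={a,c}  FIRST[A]={a}  FIRST[B]={c}
round 2: (no change)
  FIRST[S]={a,c}  FIRST[A]={a}  FIRST[B]={c}

FOLLOW sets:
seed FOLLOW(S) with $
pass 1:
  B→B B: FOLLOW(B) ⊇ FIRST(B) = {c}; new: +{c}
  S→B a: FOLLOW(B) ⊇ FIRST(a) = {a}; new: +{a}
  S→a A: FOLLOW(A) ⊇ FOLLOW(S) ⊇ {$}; new: +{$}
  FOLLOW[S]={$}  FOLLOW[A]={$}  FOLLOW[B]={a,c}
pass 2: — fixpoint
  FOLLOW[S]={$}  FOLLOW[A]={$}  FOLLOW[B]={a,c}

FOLLOW(B) = ["a", "c"]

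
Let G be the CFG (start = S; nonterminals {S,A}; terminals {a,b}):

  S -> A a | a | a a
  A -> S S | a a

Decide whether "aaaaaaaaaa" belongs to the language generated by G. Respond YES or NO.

Convert to CNF:
  S -> A T0 | T0 T0 | a
  A -> S S | T0 T0
  T0 -> a

CYK fill:
  [0..0]={S,T0}  "a"  orig:{S}
  [1..1]={S,T0}  "a"  orig:{S}
  [2..2]={S,T0}  "a"  orig:{S}
  [3..3]={S,T0}  "a"  orig:{S}
  [4..4]={S,T0}  "a"  orig:{S}
  [5..5]={S,T0}  "a"  orig:{S}
  [6..6]={S,T0}  "a"  orig:{S}
  [7..7]={S,T0}  "a"  orig:{S}
  [8..8]={S,T0}  "a"  orig:{S}
  [9..9]={S,T0}  "a"  orig:{S}
  [0..1]={A,S}  "aa"
  [1..2]={A,S}  "aa"
  [2..3]={A,S}  "aa"
  [3..4]={A,S}  "aa"
  [4..5]={A,S}  "aa"
  [5..6]={A,S}  "aa"
  [6..7]={A,S}  "aa"
  [7..8]={A,S}  "aa"
  [8..9]={A,S}  "aa"
  [0..2]={A,S}  "aaa"
  [1..3]={A,S}  "aaa"
  [2..4]={A,S}  "aaa"
  [3..5]={A,S}  "aaa"
  [4..6]={A,S}  "aaa"
  [5..7]={A,S}  "aaa"
  [6..8]={A,S}  "aaa"
  [7..9]={A,S}  "aaa"
  [0..3]={A,S}  "aaaa"
  [1..4]={A,S}  "aaaa"
  [2..5]={A,S}  "aaaa"
  [3..6]={A,S}  "aaaa"
  [4..7]={A,S}  "aaaa"
  [5..8]={A,S}  "aaaa"
  [6..9]={A,S}  "aaaa"
  [0..4]={A,S}  "aaaaa"
  [1..5]={A,S}  "aaaaa"
  [2..6]={A,S}  "aaaaa"
  [3..7]={A,S}  "aaaaa"
  [4..8]={A,S}  "aaaaa"
  [5..9]={A,S}  "aaaaa"
  [0..5]={A,S}  "aaaaaa"
  [1..6]={A,S}  "aaaaaa"
  [2..7]={A,S}  "aaaaaa"
  [3..8]={A,S}  "aaaaaa"
  [4..9]={A,S}  "aaaaaa"
  [0..6]={A,S}  "aaaaaaa"
  [1..7]={A,S}  "aaaaaaa"
  [2..8]={A,S}  "aaaaaaa"
  [3..9]={A,S}  "aaaaaaa"
  [0..7]={A,S}  "aaaaaaaa"
  [1..8]={A,S}  "aaaaaaaa"
  [2..9]={A,S}  "aaaaaaaa"
  [0..8]={A,S}  "aaaaaaaaa"
  [1..9]={A,S}  "aaaaaaaaa"
  [0..9]={A,S}  "aaaaaaaaaa"

S ∈ T[0,9] ⇒ YES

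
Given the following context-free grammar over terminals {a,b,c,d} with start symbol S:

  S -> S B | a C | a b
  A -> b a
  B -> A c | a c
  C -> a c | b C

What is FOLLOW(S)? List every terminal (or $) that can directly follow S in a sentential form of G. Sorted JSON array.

Compute FIRST by fixpoint:
pass 1:
  A via A→b a: +{b}
  B via B→A c: +{b}
  B via B→a c: +{a}
  C via C→a c: +{a}
  C via C→b C: +{b}
  S via S→a C: +{a}
  FIRST[S]={a}  FIRST[A]={b}  FIRST[B]={a,b}  FIRST[C]={a,b}
pass 2: (stable)
  FIRST[S]={a}  FIRST[A]={b}  FIRST[B]={a,b}  FIRST[C]={a,b}

FOLLOW sets:
FOLLOW(S) := {$}
iter 1:
  B→A c: FOLLOW(A) ⊇ FIRST(c) = {c}; new: +{c}
  S→S B: FOLLOW(S) ⊇ FIRST(B) = {a,b}; new: +{a,b}
  S→S B: FOLLOW(B) ⊇ FOLLOW(S) ⊇ {$,a,b}; new: +{$,a,b}
  S→a C: FOLLOW(C) ⊇ FOLLOW(S) ⊇ {$,a,b}; new: +{$,a,b}
  S: {$,a,b}  A: {c}  B: {$,a,b}  C: {$,a,b}
iter 2: done
  S: {$,a,b}  A: {c}  B: {$,a,b}  C: {$,a,b}

FOLLOW(S) = ["$", "a", "b"]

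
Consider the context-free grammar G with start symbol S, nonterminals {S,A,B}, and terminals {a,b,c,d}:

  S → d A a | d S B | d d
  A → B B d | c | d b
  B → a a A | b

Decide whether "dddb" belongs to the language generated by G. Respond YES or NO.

Convert to CNF:
  S -> T0 T0 | T0 X5 | T0 X6
  A -> B X3 | T0 T1 | c
  B -> T2 X4 | b
  T0 -> d
  T1 -> b
  T2 -> a
  X3 -> B T0
  X4 -> T2 A
  X5 -> A T2
  X6 -> S B

Fill CYK table bottom-up:
  cell(0,0) d: {T0}  orig:{}
  cell(1,1) d: {T0}  orig:{}
  cell(2,2) d: {T0}  orig:{}
  cell(3,3) b: {B,T1}  orig:{B}
  cell(0,1) dd: {S}
  cell(1,2) dd: {S}
  cell(2,3) db: {A}
  cell(0,2) ddd: ∅
  cell(1,3) ddb: {X6}  orig:{}
  cell(0,3) dddb: {S}

S ∈ T[0,3] ⇒ YES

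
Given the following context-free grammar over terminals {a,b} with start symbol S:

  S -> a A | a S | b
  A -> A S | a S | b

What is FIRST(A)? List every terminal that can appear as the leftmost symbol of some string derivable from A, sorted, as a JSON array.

Compute FIRST by fixpoint:
[1]
  A via A→a S: +{a}
  A via A→b: +{b}
  S via S→a A: +{a}
  S via S→b: +{b}
  FIRST[S]={a,b}  FIRST[A]={a,b}
[2] (no change)
  FIRST[S]={a,b}  FIRST[A]={a,b}

FIRST(A) = ["a", "b"]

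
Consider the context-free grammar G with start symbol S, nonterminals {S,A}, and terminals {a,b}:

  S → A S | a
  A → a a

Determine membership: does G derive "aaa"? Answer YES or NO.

Convert to CNF:
  S -> A S | a
  A -> T0 T0
  T0 -> a

CYK table (by increasing span):
  [0..0]={S,T0}  "a"  orig:{S}
  [1..1]={S,T0}  "a"  orig:{S}
  [2..2]={S,T0}  "a"  orig:{S}
  [0..1]={A}  "aa"
  [1..2]={A}  "aa"
  [0..2]={S}  "aaa"

S ∈ T[0,2] ⇒ YES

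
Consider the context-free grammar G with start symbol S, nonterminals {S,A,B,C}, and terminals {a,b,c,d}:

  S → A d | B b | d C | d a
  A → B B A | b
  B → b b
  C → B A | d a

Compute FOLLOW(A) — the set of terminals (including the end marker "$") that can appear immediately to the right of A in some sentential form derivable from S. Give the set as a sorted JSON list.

Compute FIRST by fixpoint:
iter 1:
  A via A→b: +{b}
  B via B→b b: +{b}
  C via C→B A: +{b}
  C via C→d a: +{d}
  S via S→A d: +{b}
  S via S→d C: +{d}
  FIRST(S)={b,d}  FIRST(A)={b}  FIRST(B)={b}  FIRST(C)={b,d}
iter 2: (stable)
  FIRST(S)={b,d}  FIRST(A)={b}  FIRST(B)={b}  FIRST(C)={b,d}

Compute FOLLOW by fixpoint:
initialize: $ ∈ FOLLOW(S)
[1]
  A→B B A: FOLLOW(B) ⊇ FIRST(B) = {b}; new: +{b}
  S→A d: FOLLOW(A) ⊇ FIRST(d) = {d}; new: +{d}
  S→d C: FOLLOW(C) ⊇ FOLLOW(S) ⊇ {$}; new: +{$}
  FOLLOW(S)={$}  FOLLOW(A)={d}  FOLLOW(B)={b}  FOLLOW(C)={$}
[2]
  C→B A: FOLLOW(A) ⊇ FOLLOW(C) ⊇ {$}; new: +{$}
  FOLLOW(S)={$}  FOLLOW(A)={$,d}  FOLLOW(B)={b}  FOLLOW(C)={$}
[3] (stable)
  FOLLOW(S)={$}  FOLLOW(A)={$,d}  FOLLOW(B)={b}  FOLLOW(C)={$}

FOLLOW(A) = ["$", "d"]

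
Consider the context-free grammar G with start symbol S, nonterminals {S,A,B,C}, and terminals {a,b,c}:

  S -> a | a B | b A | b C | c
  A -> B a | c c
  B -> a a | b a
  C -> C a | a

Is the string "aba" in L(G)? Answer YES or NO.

CNF form of G:
  S -> T0 B | T2 A | T2 C | a | c
  A -> B T0 | T1 T1
  B -> T0 T0 | T2 T0
  C -> C T0 | a
  T0 -> a
  T1 -> c
  T2 -> b

CYK fill:
  [0..0]={C,S,T0}  "a"  orig:{C,S}
  [1..1]={T2}  "b"  orig:{}
  [2..2]={C,S,T0}  "a"  orig:{C,S}
  [0..1]=∅  "ab"
  [1..2]={B,S}  "ba"
  [0..2]={S}  "aba"

S ∈ T[0,2] ⇒ YES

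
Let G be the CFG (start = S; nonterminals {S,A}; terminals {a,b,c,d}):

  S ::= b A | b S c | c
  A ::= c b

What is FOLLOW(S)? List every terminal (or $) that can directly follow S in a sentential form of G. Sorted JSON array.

FIRST iteration:
[1]
  A via A→c b: +{c}
  S via S→b A: +{b}
  S via S→c: +{c}
  FIRST[S]={b,c}  FIRST[A]={c}
[2] (no change)
  FIRST[S]={b,c}  FIRST[A]={c}

FOLLOW sets:
FOLLOW(S) := {$}
iter 1:
  S→b A: FOLLOW(A) ⊇ FOLLOW(S) ⊇ {$}; new: +{$}
  S→b S c: FOLLOW(S) ⊇ FIRST(c) = {c}; new: +{c}
  FOLLOW(S)={$,c}  FOLLOW(A)={$}
iter 2:
  S→b A: FOLLOW(A) ⊇ FOLLOW(S) ⊇ {$,c}; new: +{c}
  FOLLOW(S)={$,c}  FOLLOW(A)={$,c}
iter 3: — fixpoint
  FOLLOW(S)={$,c}  FOLLOW(A)={$,c}

FOLLOW(S) = ["$", "c"]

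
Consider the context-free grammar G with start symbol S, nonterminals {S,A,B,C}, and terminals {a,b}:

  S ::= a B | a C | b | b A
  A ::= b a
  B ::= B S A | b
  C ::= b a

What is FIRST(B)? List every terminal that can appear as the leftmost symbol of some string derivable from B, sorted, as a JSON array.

FIRST sets, iterate to fixpoint:
pass 1:
  A via A→b a: +{b}
  B via B→b: +{b}
  C via C→b a: +{b}
  S via S→a B: +{a}
  S via S→b: +{b}
  S: {a,b}  A: {b}  B: {b}  C: {b}
pass 2: — fixpoint
  S: {a,b}  A: {b}  B: {b}  C: {b}

FIRST(B) = ["b"]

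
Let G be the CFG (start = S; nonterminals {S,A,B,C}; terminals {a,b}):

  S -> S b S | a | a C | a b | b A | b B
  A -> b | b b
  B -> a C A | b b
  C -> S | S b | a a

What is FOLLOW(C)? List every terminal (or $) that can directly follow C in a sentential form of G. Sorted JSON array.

FIRST iteration:
round 1:
  A via A→b: +{b}
  B via B→a C A: +{a}
  B via B→b b: +{b}
  C via C→a a: +{a}
  S via S→a: +{a}
  S via S→b A: +{b}
  FIRST(S)={a,b}  FIRST(A)={b}  FIRST(B)={a,b}  FIRST(C)={a}
round 2:
  C via C→S: +{b}
  FIRST(S)={a,b}  FIRST(A)={b}  FIRST(B)={a,b}  FIRST(C)={a,b}
round 3: (stable)
  FIRST(S)={a,b}  FIRST(A)={b}  FIRST(B)={a,b}  FIRST(C)={a,b}

FOLLOW iteration:
initialize: $ ∈ FOLLOW(S)
round 1:
  B→a C A: FOLLOW(C) ⊇ FIRST(A) = {b}; new: +{b}
  C→S: FOLLOW(S) ⊇ FOLLOW(C) ⊇ {b}; new: +{b}
  S→a C: FOLLOW(C) ⊇ FOLLOW(S) ⊇ {$,b}; new: +{$}
  S→b A: FOLLOW(A) ⊇ FOLLOW(S) ⊇ {$,b}; new: +{$,b}
  S→b B: FOLLOW(B) ⊇ FOLLOW(S) ⊇ {$,b}; new: +{$,b}
  S: {$,b}  A: {$,b}  B: {$,b}  C: {$,b}
round 2: done
  S: {$,b}  A: {$,b}  B: {$,b}  C: {$,b}

FOLLOW(C) = ["$", "b"]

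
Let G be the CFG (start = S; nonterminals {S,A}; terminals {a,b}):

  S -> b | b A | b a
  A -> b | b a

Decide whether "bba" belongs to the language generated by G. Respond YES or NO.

CNF form of G:
  S -> T0 A | T0 T1 | b
  A -> T0 T1 | b
  T0 -> b
  T1 -> a

CYK fill:
  T[0,0] 'b' = {A,S,T0}  orig:{A,S}
  T[1,1] 'b' = {A,S,T0}  orig:{A,S}
  T[2,2] 'a' = {T1}  orig:{}
  T[0,1] 'bb' = {S}
  T[1,2] 'ba' = {A,S}
  T[0,2] 'bba' = {S}

S ∈ T[0,2] ⇒ YES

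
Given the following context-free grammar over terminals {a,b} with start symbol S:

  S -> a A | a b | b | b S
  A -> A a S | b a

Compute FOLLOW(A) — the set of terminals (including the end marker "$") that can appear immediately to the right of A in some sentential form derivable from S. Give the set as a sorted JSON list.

FIRST sets, iterate to fixpoint:
round 1:
  A via A→b a: +{b}
  S via S→a A: +{a}
  S via S→b: +{b}
  FIRST[S]={a,b}  FIRST[A]={b}
round 2: done
  FIRST[S]={a,b}  FIRST[A]={b}

Compute FOLLOW by fixpoint:
seed FOLLOW(S) with $
pass 1:
  A→A a S: FOLLOW(A) ⊇ FIRST(a) = {a}; new: +{a}
  A→A a S: FOLLOW(S) ⊇ FOLLOW(A) ⊇ {a}; new: +{a}
  S→a A: FOLLOW(A) ⊇ FOLLOW(S) ⊇ {$,a}; new: +{$}
  S: {$,a}  A: {$,a}
pass 2: (no change)
  S: {$,a}  A: {$,a}

FOLLOW(A) = ["$", "a"]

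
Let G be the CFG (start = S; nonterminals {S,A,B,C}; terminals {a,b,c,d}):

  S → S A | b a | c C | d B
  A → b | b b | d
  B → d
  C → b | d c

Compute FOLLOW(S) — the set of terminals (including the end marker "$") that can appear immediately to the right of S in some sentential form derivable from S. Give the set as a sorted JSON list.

FIRST iteration:
pass 1:
  A via A→b: +{b}
  A via A→d: +{d}
  B via B→d: +{d}
  C via C→b: +{b}
  C via C→d c: +{d}
  S via S→b a: +{b}
  S via S→c C: +{c}
  S via S→d B: +{d}
  FIRST[S]={b,c,d}  FIRST[A]={b,d}  FIRST[B]={d}  FIRST[C]={b,d}
pass 2: (stable)
  FIRST[S]={b,c,d}  FIRST[A]={b,d}  FIRST[B]={d}  FIRST[C]={b,d}

FOLLOW sets:
initialize: $ ∈ FOLLOW(S)
iter 1:
  S→S A: FOLLOW(S) ⊇ FIRST(A) = {b,d}; new: +{b,d}
  S→S A: FOLLOW(A) ⊇ FOLLOW(S) ⊇ {$,b,d}; new: +{$,b,d}
  S→c C: FOLLOW(C) ⊇ FOLLOW(S) ⊇ {$,b,d}; new: +{$,b,d}
  S→d B: FOLLOW(B) ⊇ FOLLOW(S) ⊇ {$,b,d}; new: +{$,b,d}
  S: {$,b,d}  A: {$,b,d}  B: {$,b,d}  C: {$,b,d}
iter 2: (stable)
  S: {$,b,d}  A: {$,b,d}  B: {$,b,d}  C: {$,b,d}

FOLLOW(S) = ["$", "b", "d"]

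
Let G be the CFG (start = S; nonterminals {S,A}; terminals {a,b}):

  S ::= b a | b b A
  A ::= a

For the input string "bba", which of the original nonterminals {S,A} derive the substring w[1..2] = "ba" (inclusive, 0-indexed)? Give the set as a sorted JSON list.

Convert to CNF:
  S -> T0 T1 | T0 X2
  A -> a
  T0 -> b
  T1 -> a
  X2 -> T0 A

Fill CYK table bottom-up — only the sub-triangle for w[1..2]:
  [1..1]={T0}  "b"  orig:{}
  [2..2]={A,T1}  "a"  orig:{A}
  [1..2]={S,X2}  "ba"  orig:{S}

Original NTs in T[1,2] deriving "ba": ["S"]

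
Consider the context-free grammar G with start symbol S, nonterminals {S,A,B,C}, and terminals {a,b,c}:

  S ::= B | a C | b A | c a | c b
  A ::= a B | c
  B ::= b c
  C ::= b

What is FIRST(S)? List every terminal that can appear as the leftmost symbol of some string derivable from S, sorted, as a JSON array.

Compute FIRST by fixpoint:
round 1:
  A via A→a B: +{a}
  A via A→c: +{c}
  B via B→b c: +{b}
  C via C→b: +{b}
  S via S→B: +{b}
  S via S→a C: +{a}
  S via S→c a: +{c}
  FIRST(S)={a,b,c}  FIRST(A)={a,c}  FIRST(B)={b}  FIRST(C)={b}
round 2: done
  FIRST(S)={a,b,c}  FIRST(A)={a,c}  FIRST(B)={b}  FIRST(C)={b}

FIRST(S) = ["a", "b", "c"]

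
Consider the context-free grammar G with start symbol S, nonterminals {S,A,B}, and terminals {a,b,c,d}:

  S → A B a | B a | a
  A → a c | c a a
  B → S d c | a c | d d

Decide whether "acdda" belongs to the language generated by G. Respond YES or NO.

CNF form of G:
  S -> A X5 | B T0 | a
  A -> T0 T1 | T1 X3
  B -> S X4 | T0 T1 | T2 T2
  T0 -> a
  T1 -> c
  T2 -> d
  X3 -> T0 T0
  X4 -> T2 T1
  X5 -> B T0

CYK table (by increasing span):
  cell(0,0) a: {S,T0}  orig:{S}
  cell(1,1) c: {T1}  orig:{}
  cell(2,2) d: {T2}  orig:{}
  cell(3,3) d: {T2}  orig:{}
  cell(4,4) a: {S,T0}  orig:{S}
  cell(0,1) ac: {A,B}
  cell(1,2) cd: ∅
  cell(2,3) dd: {B}
  cell(3,4) da: ∅
  cell(0,2) acd: ∅
  cell(1,3) cdd: ∅
  cell(2,4) dda: {S,X5}  orig:{S}
  cell(0,3) acdd: ∅
  cell(1,4) cdda: ∅
  cell(0,4) acdda: {S}

S ∈ T[0,4] ⇒ YES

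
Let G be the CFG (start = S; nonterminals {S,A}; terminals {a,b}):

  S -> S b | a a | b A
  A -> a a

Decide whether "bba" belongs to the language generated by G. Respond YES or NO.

Convert to CNF:
  S -> S T1 | T0 T0 | T1 A
  A -> T0 T0
  T0 -> a
  T1 -> b

CYK table (by increasing span):
  T[0,0] 'b' = {T1}  orig:{}
  T[1,1] 'b' = {T1}  orig:{}
  T[2,2] 'a' = {T0}  orig:{}
  T[0,1] 'bb' = ∅
  T[1,2] 'ba' = ∅
  T[0,2] 'bba' = ∅

S ∉ T[0,2] ⇒ NO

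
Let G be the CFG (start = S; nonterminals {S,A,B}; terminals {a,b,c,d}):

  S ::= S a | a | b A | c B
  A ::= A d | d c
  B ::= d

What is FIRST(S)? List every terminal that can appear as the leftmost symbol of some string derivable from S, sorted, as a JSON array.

Compute FIRST by fixpoint:
iter 1:
  A via A→d c: +{d}
  B via B→d: +{d}
  S via S→a: +{a}
  S via S→b A: +{b}
  S via S→c B: +{c}
  FIRST(S)={a,b,c}  FIRST(A)={d}  FIRST(B)={d}
iter 2: done
  FIRST(S)={a,b,c}  FIRST(A)={d}  FIRST(B)={d}

FIRST(S) = ["a", "b", "c"]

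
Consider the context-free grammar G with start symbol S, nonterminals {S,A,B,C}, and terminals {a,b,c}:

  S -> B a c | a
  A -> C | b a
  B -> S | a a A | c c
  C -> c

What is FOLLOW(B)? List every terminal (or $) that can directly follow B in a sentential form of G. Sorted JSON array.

Compute FIRST by fixpoint:
iter 1:
  A via A→b a: +{b}
  B via B→a a A: +{a}
  B via B→c c: +{c}
  C via C→c: +{c}
  S via S→B a c: +{a,c}
  FIRST[S]={a,c}  FIRST[A]={b}  FIRST[B]={a,c}  FIRST[C]={c}
iter 2:
  A via A→C: +{c}
  FIRST[S]={a,c}  FIRST[A]={b,c}  FIRST[B]={a,c}  FIRST[C]={c}
iter 3: (stable)
  FIRST[S]={a,c}  FIRST[A]={b,c}  FIRST[B]={a,c}  FIRST[C]={c}

Compute FOLLOW by fixpoint:
seed FOLLOW(S) with $
iter 1:
  S→B a c: FOLLOW(B) ⊇ FIRST(a) = {a}; new: +{a}
  S: {$}  A: {}  B: {a}  C: {}
iter 2:
  B→S: FOLLOW(S) ⊇ FOLLOW(B) ⊇ {a}; new: +{a}
  B→a a A: FOLLOW(A) ⊇ FOLLOW(B) ⊇ {a}; new: +{a}
  S: {$,a}  A: {a}  B: {a}  C: {}
iter 3:
  A→C: FOLLOW(C) ⊇ FOLLOW(A) ⊇ {a}; new: +{a}
  S: {$,a}  A: {a}  B: {a}  C: {a}
iter 4: (stable)
  S: {$,a}  A: {a}  B: {a}  C: {a}

FOLLOW(B) = ["a"]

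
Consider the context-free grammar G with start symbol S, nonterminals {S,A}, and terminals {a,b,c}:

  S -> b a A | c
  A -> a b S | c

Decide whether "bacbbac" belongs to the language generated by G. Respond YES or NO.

Convert to CNF:
  S -> T1 X3 | c
  A -> T0 X2 | c
  T0 -> a
  T1 -> b
  X2 -> T1 S
  X3 -> T0 A

CYK fill:
  [0..0]={T1}  "b"  orig:{}
  [1..1]={T0}  "a"  orig:{}
  [2..2]={A,S}  "c"
  [3..3]={T1}  "b"  orig:{}
  [4..4]={T1}  "b"  orig:{}
  [5..5]={T0}  "a"  orig:{}
  [6..6]={A,S}  "c"
  [0..1]=∅  "ba"
  [1..2]={X3}  "ac"  orig:{}
  [2..3]=∅  "cb"
  [3..4]=∅  "bb"
  [4..5]=∅  "ba"
  [5..6]={X3}  "ac"  orig:{}
  [0..2]={S}  "bac"
  [1..3]=∅  "acb"
  [2..4]=∅  "cbb"
  [3..5]=∅  "bba"
  [4..6]={S}  "bac"
  [0..3]=∅  "bacb"
  [1..4]=∅  "acbb"
  [2..5]=∅  "cbba"
  [3..6]={X2}  "bbac"  orig:{}
  [0..4]=∅  "bacbb"
  [1..5]=∅  "acbba"
  [2..6]=∅  "cbbac"
  [0..5]=∅  "bacbba"
  [1..6]=∅  "acbbac"
  [0..6]=∅  "bacbbac"

S ∉ T[0,6] ⇒ NO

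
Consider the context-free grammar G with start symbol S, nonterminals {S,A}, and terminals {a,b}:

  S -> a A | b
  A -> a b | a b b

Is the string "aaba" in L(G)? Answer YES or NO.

CNF form of G:
  S -> T0 A | b
  A -> T0 T1 | T0 X2
  T0 -> a
  T1 -> b
  X2 -> T1 T1

Fill CYK table bottom-up:
  T[0,0] 'a' = {T0}  orig:{}
  T[1,1] 'a' = {T0}  orig:{}
  T[2,2] 'b' = {S,T1}  orig:{S}
  T[3,3] 'a' = {T0}  orig:{}
  T[0,1] 'aa' = ∅
  T[1,2] 'ab' = {A}
  T[2,3] 'ba' = ∅
  T[0,2] 'aab' = {S}
  T[1,3] 'aba' = ∅
  T[0,3] 'aaba' = ∅

S ∉ T[0,3] ⇒ NO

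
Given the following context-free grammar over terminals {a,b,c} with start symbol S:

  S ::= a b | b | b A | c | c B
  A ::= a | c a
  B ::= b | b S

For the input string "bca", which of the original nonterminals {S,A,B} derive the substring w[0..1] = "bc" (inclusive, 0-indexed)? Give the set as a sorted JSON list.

Convert to CNF:
  S -> T0 B | T1 T2 | T2 A | b | c
  A -> T0 T1 | a
  B -> T2 S | b
  T0 -> c
  T1 -> a
  T2 -> b

CYK fill, restricted to cells inside w[0..1]:
  [0..0]={B,S,T2}  "b"  orig:{B,S}
  [1..1]={S,T0}  "c"  orig:{S}
  [0..1]={B}  "bc"

Original NTs in T[0,1] deriving "bc": ["B"]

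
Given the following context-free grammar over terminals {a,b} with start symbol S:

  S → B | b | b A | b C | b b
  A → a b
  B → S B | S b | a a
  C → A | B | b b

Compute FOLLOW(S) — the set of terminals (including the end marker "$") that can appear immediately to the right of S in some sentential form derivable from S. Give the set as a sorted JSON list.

Compute FIRST by fixpoint:
pass 1:
  A via A→a b: +{a}
  B via B→a a: +{a}
  C via C→A: +{a}
  C via C→b b: +{b}
  S via S→B: +{a}
  S via S→b: +{b}
  FIRST(S)={a,b}  FIRST(A)={a}  FIRST(B)={a}  FIRST(C)={a,b}
pass 2:
  B via B→S B: +{b}
  FIRST(S)={a,b}  FIRST(A)={a}  FIRST(B)={a,b}  FIRST(C)={a,b}
pass 3: (stable)
  FIRST(S)={a,b}  FIRST(A)={a}  FIRST(B)={a,b}  FIRST(C)={a,b}

FOLLOW sets:
initialize: $ ∈ FOLLOW(S)
iter 1:
  B→S B: FOLLOW(S) ⊇ FIRST(B) = {a,b}; new: +{a,b}
  S→B: FOLLOW(B) ⊇ FOLLOW(S) ⊇ {$,a,b}; new: +{$,a,b}
  S→b A: FOLLOW(A) ⊇ FOLLOW(S) ⊇ {$,a,b}; new: +{$,a,b}
  S→b C: FOLLOW(C) ⊇ FOLLOW(S) ⊇ {$,a,b}; new: +{$,a,b}
  FOLLOW[S]={$,a,b}  FOLLOW[A]={$,a,b}  FOLLOW[B]={$,a,b}  FOLLOW[C]={$,a,b}
iter 2: (no change)
  FOLLOW[S]={$,a,b}  FOLLOW[A]={$,a,b}  FOLLOW[B]={$,a,b}  FOLLOW[C]={$,a,b}

FOLLOW(S) = ["$", "a", "b"]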